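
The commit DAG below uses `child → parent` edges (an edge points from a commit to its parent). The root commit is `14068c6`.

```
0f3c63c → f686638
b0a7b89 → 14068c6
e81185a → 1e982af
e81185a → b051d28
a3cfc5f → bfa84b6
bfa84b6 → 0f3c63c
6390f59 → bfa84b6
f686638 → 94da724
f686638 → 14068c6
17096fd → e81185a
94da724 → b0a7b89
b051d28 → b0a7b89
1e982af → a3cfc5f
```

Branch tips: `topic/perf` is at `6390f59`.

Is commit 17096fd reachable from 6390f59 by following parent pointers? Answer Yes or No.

No

Ancestors of 6390f59: {0f3c63c, 14068c6, 6390f59, 94da724, b0a7b89, bfa84b6, f686638}.
17096fd is not in that set, so it is not an ancestor of 6390f59.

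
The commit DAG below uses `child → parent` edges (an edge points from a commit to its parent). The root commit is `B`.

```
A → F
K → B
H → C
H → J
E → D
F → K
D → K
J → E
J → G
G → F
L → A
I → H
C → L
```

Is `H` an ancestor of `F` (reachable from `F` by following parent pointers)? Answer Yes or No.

Ancestors of F: {B, F, K}.
H is not in that set, so it is not an ancestor of F.

No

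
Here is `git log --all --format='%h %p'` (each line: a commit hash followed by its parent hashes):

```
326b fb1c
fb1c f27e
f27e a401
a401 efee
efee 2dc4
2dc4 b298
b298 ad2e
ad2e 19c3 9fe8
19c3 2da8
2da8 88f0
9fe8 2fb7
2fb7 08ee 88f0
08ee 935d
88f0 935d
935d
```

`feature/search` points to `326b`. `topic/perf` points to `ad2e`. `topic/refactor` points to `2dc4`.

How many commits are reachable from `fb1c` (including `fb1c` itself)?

14

Walking parent pointers from fb1c: reachable set = {08ee, 19c3, 2da8, 2dc4, 2fb7, 88f0, 935d, 9fe8, a401, ad2e, b298, efee, f27e, fb1c}.
That is 14 commits.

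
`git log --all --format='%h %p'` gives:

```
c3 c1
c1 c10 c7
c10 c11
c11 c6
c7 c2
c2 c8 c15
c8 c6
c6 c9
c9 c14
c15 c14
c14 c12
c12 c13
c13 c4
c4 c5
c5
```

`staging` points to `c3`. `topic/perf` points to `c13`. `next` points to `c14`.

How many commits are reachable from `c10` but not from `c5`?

8

Reachable from c10: {c10, c11, c12, c13, c14, c4, c5, c6, c9}.
Reachable from c5: {c5}.
In c10's history but not c5's: {c10, c11, c12, c13, c14, c4, c6, c9} — 8 commits.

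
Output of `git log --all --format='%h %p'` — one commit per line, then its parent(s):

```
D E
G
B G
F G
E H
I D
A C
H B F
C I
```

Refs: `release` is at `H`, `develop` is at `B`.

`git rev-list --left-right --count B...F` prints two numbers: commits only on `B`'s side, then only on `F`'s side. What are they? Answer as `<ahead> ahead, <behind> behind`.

Reachable from B: {B, G}.
Reachable from F: {F, G}.
Only in B's history (ahead): {B} — 1.
Only in F's history (behind): {F} — 1.

1 ahead, 1 behind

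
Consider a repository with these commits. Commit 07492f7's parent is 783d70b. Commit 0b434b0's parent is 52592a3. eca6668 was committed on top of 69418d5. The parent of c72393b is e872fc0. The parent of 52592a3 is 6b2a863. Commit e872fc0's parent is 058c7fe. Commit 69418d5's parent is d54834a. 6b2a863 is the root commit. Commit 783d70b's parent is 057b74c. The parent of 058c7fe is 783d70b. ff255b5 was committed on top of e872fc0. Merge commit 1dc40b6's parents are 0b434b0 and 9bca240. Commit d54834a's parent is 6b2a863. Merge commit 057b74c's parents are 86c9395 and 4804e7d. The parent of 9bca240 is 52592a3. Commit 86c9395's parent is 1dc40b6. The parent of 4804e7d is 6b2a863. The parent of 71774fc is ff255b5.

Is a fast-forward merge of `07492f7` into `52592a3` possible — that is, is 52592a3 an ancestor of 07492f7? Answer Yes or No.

Yes

A fast-forward from 52592a3 to 07492f7 is possible iff 52592a3 is an ancestor of 07492f7.
Ancestors of 07492f7: {057b74c, 07492f7, 0b434b0, 1dc40b6, 4804e7d, 52592a3, 6b2a863, 783d70b, 86c9395, 9bca240}.
52592a3 is among them, so fast-forward is possible.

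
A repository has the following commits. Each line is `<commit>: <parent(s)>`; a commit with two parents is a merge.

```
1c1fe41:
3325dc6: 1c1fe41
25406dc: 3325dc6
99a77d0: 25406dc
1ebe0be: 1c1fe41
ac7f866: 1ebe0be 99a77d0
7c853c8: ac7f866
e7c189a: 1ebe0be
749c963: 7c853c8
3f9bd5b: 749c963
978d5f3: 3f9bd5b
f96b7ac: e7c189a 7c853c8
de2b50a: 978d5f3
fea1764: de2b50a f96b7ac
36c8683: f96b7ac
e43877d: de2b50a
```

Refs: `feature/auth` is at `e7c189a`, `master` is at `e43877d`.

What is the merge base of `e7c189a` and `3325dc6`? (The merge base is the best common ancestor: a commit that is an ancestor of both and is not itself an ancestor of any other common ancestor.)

1c1fe41

Ancestors of e7c189a: {1c1fe41, 1ebe0be, e7c189a}.
Ancestors of 3325dc6: {1c1fe41, 3325dc6}.
Common ancestors: {1c1fe41}.
The only common ancestor is 1c1fe41, so it is the merge base.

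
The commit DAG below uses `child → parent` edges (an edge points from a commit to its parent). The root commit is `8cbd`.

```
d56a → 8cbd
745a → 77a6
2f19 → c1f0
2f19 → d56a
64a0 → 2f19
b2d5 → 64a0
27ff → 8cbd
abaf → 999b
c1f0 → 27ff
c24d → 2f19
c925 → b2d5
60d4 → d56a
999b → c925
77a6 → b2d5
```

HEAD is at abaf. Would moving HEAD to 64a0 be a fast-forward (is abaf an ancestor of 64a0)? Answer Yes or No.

A fast-forward from abaf to 64a0 is possible iff abaf is an ancestor of 64a0.
Ancestors of 64a0: {27ff, 2f19, 64a0, 8cbd, c1f0, d56a}.
abaf is not among them, so fast-forward is not possible.

No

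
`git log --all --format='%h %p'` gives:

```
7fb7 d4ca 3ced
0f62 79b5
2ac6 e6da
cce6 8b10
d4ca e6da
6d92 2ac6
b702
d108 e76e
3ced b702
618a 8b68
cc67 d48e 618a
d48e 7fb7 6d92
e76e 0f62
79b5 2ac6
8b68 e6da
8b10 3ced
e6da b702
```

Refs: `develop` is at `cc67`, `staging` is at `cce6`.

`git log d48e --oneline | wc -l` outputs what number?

8

Walking parent pointers from d48e: reachable set = {2ac6, 3ced, 6d92, 7fb7, b702, d48e, d4ca, e6da}.
That is 8 commits.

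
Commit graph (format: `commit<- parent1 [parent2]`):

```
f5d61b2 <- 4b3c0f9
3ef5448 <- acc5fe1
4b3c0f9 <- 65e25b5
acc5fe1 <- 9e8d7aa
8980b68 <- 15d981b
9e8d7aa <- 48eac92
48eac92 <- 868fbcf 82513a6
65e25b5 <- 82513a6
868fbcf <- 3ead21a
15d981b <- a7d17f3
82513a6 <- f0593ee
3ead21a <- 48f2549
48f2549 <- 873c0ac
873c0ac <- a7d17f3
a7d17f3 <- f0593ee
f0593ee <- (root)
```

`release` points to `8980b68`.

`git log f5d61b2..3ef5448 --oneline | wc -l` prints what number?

Reachable from 3ef5448: {3ead21a, 3ef5448, 48eac92, 48f2549, 82513a6, 868fbcf, 873c0ac, 9e8d7aa, a7d17f3, acc5fe1, f0593ee}.
Reachable from f5d61b2: {4b3c0f9, 65e25b5, 82513a6, f0593ee, f5d61b2}.
In 3ef5448's history but not f5d61b2's: {3ead21a, 3ef5448, 48eac92, 48f2549, 868fbcf, 873c0ac, 9e8d7aa, a7d17f3, acc5fe1} — 9 commits.

9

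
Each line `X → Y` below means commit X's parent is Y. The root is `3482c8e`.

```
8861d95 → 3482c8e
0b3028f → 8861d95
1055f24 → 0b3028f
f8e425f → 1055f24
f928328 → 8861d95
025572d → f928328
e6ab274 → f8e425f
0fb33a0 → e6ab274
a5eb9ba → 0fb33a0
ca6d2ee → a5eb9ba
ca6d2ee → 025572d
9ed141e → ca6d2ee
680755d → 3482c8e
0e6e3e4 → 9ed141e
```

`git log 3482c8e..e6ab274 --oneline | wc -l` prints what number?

5

Reachable from e6ab274: {0b3028f, 1055f24, 3482c8e, 8861d95, e6ab274, f8e425f}.
Reachable from 3482c8e: {3482c8e}.
In e6ab274's history but not 3482c8e's: {0b3028f, 1055f24, 8861d95, e6ab274, f8e425f} — 5 commits.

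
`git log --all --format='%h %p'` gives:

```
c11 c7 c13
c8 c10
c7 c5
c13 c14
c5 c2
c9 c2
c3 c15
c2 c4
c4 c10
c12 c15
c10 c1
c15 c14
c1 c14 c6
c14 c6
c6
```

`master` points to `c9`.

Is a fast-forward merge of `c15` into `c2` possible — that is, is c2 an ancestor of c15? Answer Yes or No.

A fast-forward from c2 to c15 is possible iff c2 is an ancestor of c15.
Ancestors of c15: {c14, c15, c6}.
c2 is not among them, so fast-forward is not possible.

No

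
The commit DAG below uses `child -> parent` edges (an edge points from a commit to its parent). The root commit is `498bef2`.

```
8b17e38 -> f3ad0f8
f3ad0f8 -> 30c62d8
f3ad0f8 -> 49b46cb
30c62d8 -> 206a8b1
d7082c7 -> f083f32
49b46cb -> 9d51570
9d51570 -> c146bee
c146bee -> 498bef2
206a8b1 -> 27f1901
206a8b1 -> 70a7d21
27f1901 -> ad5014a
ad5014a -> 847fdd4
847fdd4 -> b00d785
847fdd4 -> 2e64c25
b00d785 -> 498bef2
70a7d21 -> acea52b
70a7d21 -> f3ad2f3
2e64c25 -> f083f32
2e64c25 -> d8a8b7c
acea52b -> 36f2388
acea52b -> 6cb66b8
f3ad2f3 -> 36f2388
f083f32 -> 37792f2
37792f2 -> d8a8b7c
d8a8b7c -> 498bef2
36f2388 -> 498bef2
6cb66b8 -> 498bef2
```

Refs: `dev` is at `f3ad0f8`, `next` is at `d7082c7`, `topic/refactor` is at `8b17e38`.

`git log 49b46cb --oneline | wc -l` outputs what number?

Walking parent pointers from 49b46cb: reachable set = {498bef2, 49b46cb, 9d51570, c146bee}.
That is 4 commits.

4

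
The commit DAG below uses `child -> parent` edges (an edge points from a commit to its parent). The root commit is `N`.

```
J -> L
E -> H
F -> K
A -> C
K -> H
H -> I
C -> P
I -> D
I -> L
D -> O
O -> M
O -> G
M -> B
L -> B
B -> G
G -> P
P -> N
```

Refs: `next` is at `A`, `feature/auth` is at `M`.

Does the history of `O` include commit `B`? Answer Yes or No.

Yes

Ancestors of O (commits reachable by following parents): {B, G, M, N, O, P}.
B is in that set, so it is an ancestor of O.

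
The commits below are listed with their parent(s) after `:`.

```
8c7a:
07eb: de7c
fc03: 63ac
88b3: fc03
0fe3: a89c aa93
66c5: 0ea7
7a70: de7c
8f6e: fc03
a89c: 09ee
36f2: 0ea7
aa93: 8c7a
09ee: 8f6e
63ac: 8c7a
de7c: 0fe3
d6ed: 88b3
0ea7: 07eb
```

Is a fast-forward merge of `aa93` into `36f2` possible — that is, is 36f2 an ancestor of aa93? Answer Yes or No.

No

A fast-forward from 36f2 to aa93 is possible iff 36f2 is an ancestor of aa93.
Ancestors of aa93: {8c7a, aa93}.
36f2 is not among them, so fast-forward is not possible.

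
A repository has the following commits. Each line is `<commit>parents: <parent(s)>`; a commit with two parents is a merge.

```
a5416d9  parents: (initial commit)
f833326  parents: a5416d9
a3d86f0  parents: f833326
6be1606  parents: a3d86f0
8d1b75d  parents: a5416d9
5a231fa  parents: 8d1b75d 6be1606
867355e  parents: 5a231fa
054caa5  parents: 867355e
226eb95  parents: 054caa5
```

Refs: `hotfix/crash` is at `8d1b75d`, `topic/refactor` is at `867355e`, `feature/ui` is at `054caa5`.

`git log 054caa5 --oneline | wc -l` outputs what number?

8

Walking parent pointers from 054caa5: reachable set = {054caa5, 5a231fa, 6be1606, 867355e, 8d1b75d, a3d86f0, a5416d9, f833326}.
That is 8 commits.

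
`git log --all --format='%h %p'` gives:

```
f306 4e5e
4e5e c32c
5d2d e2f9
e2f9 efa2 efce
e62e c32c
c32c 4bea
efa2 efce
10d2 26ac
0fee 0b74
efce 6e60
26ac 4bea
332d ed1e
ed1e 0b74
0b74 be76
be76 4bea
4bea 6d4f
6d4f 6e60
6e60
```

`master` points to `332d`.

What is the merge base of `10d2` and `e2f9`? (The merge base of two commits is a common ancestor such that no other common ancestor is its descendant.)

6e60

Ancestors of 10d2: {10d2, 26ac, 4bea, 6d4f, 6e60}.
Ancestors of e2f9: {6e60, e2f9, efa2, efce}.
Common ancestors: {6e60}.
The only common ancestor is 6e60, so it is the merge base.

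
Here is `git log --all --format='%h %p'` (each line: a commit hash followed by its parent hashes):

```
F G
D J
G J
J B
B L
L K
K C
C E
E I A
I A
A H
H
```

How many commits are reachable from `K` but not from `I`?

Reachable from K: {A, C, E, H, I, K}.
Reachable from I: {A, H, I}.
In K's history but not I's: {C, E, K} — 3 commits.

3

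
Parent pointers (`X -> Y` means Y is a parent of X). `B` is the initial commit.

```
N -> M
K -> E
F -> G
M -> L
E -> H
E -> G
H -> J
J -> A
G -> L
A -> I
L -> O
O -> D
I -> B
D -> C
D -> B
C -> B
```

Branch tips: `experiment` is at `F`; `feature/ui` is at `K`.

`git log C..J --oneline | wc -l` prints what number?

Reachable from J: {A, B, I, J}.
Reachable from C: {B, C}.
In J's history but not C's: {A, I, J} — 3 commits.

3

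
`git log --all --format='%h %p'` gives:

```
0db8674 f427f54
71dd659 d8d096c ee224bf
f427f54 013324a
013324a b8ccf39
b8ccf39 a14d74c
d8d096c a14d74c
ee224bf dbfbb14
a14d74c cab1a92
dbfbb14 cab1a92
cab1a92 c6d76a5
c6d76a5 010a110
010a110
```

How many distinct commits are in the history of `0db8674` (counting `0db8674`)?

Walking parent pointers from 0db8674: reachable set = {010a110, 013324a, 0db8674, a14d74c, b8ccf39, c6d76a5, cab1a92, f427f54}.
That is 8 commits.

8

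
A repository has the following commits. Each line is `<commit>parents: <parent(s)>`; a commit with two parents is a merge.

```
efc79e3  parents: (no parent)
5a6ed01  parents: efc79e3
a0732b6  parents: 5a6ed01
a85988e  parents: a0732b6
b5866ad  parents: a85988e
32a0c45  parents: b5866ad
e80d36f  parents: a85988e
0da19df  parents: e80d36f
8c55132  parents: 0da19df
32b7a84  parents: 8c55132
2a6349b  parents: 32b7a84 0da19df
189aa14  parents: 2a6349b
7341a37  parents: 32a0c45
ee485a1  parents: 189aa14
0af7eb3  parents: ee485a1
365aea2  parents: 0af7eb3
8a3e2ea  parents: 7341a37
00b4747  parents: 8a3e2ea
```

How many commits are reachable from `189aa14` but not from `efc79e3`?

9

Reachable from 189aa14: {0da19df, 189aa14, 2a6349b, 32b7a84, 5a6ed01, 8c55132, a0732b6, a85988e, e80d36f, efc79e3}.
Reachable from efc79e3: {efc79e3}.
In 189aa14's history but not efc79e3's: {0da19df, 189aa14, 2a6349b, 32b7a84, 5a6ed01, 8c55132, a0732b6, a85988e, e80d36f} — 9 commits.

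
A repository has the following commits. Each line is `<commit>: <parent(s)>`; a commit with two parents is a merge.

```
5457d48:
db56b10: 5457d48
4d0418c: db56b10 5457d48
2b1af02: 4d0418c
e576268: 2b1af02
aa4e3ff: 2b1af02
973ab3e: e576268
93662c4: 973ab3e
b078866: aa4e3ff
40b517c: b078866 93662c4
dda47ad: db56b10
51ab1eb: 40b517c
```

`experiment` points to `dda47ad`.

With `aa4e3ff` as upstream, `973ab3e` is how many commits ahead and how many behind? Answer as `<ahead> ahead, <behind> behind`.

Reachable from 973ab3e: {2b1af02, 4d0418c, 5457d48, 973ab3e, db56b10, e576268}.
Reachable from aa4e3ff: {2b1af02, 4d0418c, 5457d48, aa4e3ff, db56b10}.
Only in 973ab3e's history (ahead): {973ab3e, e576268} — 2.
Only in aa4e3ff's history (behind): {aa4e3ff} — 1.

2 ahead, 1 behind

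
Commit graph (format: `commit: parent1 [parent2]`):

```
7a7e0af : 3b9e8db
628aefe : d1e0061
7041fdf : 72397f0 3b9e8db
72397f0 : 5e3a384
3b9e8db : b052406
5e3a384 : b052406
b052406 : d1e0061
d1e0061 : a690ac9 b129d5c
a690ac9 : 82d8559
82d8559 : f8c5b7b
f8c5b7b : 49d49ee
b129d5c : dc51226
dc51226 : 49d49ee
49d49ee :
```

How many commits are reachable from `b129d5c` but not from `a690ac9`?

Reachable from b129d5c: {49d49ee, b129d5c, dc51226}.
Reachable from a690ac9: {49d49ee, 82d8559, a690ac9, f8c5b7b}.
In b129d5c's history but not a690ac9's: {b129d5c, dc51226} — 2 commits.

2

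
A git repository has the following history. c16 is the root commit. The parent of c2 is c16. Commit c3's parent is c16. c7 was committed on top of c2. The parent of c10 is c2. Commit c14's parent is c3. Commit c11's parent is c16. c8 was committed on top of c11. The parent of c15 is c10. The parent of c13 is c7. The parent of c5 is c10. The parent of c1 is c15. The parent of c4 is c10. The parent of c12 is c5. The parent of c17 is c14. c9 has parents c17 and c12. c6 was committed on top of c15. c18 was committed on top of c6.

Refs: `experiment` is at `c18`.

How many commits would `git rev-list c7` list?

Walking parent pointers from c7: reachable set = {c16, c2, c7}.
That is 3 commits.

3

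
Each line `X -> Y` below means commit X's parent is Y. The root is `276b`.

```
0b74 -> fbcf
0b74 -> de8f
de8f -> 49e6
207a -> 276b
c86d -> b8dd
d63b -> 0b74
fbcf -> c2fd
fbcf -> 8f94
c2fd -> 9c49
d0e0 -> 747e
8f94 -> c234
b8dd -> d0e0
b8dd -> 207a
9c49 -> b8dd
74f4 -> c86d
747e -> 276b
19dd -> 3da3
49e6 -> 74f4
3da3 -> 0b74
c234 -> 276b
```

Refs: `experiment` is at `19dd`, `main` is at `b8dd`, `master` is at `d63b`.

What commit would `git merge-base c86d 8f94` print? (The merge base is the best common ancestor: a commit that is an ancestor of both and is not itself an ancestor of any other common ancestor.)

Ancestors of c86d: {207a, 276b, 747e, b8dd, c86d, d0e0}.
Ancestors of 8f94: {276b, 8f94, c234}.
Common ancestors: {276b}.
The only common ancestor is 276b, so it is the merge base.

276b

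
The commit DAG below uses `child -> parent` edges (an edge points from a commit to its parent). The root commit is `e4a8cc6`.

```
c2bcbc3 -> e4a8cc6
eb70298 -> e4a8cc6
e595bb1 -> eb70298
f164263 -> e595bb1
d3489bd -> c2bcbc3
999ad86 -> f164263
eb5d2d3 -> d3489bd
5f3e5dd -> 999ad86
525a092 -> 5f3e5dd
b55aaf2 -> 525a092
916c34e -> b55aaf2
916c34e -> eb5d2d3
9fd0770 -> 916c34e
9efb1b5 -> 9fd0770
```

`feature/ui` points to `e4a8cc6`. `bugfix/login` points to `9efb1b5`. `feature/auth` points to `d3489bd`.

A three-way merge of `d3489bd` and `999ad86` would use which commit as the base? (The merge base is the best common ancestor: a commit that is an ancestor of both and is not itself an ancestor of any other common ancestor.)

e4a8cc6

Ancestors of d3489bd: {c2bcbc3, d3489bd, e4a8cc6}.
Ancestors of 999ad86: {999ad86, e4a8cc6, e595bb1, eb70298, f164263}.
Common ancestors: {e4a8cc6}.
The only common ancestor is e4a8cc6, so it is the merge base.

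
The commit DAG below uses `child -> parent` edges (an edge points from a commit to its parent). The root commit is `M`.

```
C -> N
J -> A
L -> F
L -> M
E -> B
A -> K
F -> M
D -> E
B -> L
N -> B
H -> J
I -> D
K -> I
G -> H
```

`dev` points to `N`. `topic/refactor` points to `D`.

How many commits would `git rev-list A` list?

Walking parent pointers from A: reachable set = {A, B, D, E, F, I, K, L, M}.
That is 9 commits.

9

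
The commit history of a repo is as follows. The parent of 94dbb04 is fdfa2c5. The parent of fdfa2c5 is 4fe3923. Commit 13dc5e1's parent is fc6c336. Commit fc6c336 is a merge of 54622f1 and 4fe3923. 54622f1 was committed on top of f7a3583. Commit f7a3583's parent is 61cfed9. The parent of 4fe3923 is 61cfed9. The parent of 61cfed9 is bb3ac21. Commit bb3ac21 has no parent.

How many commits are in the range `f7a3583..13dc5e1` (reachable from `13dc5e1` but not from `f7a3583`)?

4

Reachable from 13dc5e1: {13dc5e1, 4fe3923, 54622f1, 61cfed9, bb3ac21, f7a3583, fc6c336}.
Reachable from f7a3583: {61cfed9, bb3ac21, f7a3583}.
In 13dc5e1's history but not f7a3583's: {13dc5e1, 4fe3923, 54622f1, fc6c336} — 4 commits.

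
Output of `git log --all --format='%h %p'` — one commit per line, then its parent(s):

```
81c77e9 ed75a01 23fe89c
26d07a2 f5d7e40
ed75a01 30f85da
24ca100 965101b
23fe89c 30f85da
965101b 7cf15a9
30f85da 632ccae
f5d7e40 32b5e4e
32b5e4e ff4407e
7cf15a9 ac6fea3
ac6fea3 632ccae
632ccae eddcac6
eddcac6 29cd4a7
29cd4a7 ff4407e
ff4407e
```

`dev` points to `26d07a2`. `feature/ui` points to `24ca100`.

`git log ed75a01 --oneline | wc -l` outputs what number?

6

Walking parent pointers from ed75a01: reachable set = {29cd4a7, 30f85da, 632ccae, ed75a01, eddcac6, ff4407e}.
That is 6 commits.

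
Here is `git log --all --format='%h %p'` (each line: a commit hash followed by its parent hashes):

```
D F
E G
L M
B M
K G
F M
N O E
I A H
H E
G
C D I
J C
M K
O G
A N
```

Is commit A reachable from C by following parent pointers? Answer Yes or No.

Yes

Ancestors of C (commits reachable by following parents): {A, C, D, E, F, G, H, I, K, M, N, O}.
A is in that set, so it is an ancestor of C.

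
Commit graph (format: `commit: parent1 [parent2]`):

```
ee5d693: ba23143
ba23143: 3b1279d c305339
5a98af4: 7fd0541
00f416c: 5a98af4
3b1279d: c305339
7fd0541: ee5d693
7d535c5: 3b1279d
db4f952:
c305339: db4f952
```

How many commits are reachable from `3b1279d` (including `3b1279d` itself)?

Walking parent pointers from 3b1279d: reachable set = {3b1279d, c305339, db4f952}.
That is 3 commits.

3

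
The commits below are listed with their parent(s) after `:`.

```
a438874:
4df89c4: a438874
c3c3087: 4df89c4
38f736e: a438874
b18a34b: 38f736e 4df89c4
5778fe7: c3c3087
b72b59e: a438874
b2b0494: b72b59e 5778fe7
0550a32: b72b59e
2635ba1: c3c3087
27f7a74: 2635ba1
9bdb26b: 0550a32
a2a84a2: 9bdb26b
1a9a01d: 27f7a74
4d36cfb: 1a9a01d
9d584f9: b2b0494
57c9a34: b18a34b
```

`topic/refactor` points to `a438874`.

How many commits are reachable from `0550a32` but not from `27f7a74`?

Reachable from 0550a32: {0550a32, a438874, b72b59e}.
Reachable from 27f7a74: {2635ba1, 27f7a74, 4df89c4, a438874, c3c3087}.
In 0550a32's history but not 27f7a74's: {0550a32, b72b59e} — 2 commits.

2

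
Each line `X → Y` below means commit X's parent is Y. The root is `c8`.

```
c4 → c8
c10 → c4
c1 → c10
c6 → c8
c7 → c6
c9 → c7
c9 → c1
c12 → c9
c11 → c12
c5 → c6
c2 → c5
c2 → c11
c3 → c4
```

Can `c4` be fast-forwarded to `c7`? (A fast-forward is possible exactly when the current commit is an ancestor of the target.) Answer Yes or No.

No

A fast-forward from c4 to c7 is possible iff c4 is an ancestor of c7.
Ancestors of c7: {c6, c7, c8}.
c4 is not among them, so fast-forward is not possible.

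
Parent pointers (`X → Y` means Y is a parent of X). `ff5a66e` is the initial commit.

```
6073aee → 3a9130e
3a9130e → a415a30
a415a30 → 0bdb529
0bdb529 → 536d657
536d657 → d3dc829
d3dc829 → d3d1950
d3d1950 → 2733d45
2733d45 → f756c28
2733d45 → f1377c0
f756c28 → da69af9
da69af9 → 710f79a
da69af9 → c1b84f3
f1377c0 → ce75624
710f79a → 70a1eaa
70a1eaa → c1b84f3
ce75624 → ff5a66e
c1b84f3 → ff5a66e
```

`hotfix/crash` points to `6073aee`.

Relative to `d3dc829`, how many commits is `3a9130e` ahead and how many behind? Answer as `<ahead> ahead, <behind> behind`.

4 ahead, 0 behind

Reachable from 3a9130e: {0bdb529, 2733d45, 3a9130e, 536d657, 70a1eaa, 710f79a, a415a30, c1b84f3, ce75624, d3d1950, d3dc829, da69af9, f1377c0, f756c28, ff5a66e}.
Reachable from d3dc829: {2733d45, 70a1eaa, 710f79a, c1b84f3, ce75624, d3d1950, d3dc829, da69af9, f1377c0, f756c28, ff5a66e}.
Only in 3a9130e's history (ahead): {0bdb529, 3a9130e, 536d657, a415a30} — 4.
Only in d3dc829's history (behind): {} — 0.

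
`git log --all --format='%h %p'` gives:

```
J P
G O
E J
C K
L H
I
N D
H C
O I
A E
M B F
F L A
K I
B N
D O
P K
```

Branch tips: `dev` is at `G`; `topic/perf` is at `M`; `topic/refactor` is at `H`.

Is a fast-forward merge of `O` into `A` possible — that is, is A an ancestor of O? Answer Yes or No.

No

A fast-forward from A to O is possible iff A is an ancestor of O.
Ancestors of O: {I, O}.
A is not among them, so fast-forward is not possible.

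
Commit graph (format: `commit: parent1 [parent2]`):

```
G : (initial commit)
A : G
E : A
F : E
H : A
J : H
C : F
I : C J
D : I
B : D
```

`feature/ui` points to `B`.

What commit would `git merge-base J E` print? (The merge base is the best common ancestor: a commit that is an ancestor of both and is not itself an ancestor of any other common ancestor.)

Ancestors of J: {A, G, H, J}.
Ancestors of E: {A, E, G}.
Common ancestors: {A, G}.
Among these, A is not an ancestor of any other common ancestor — it is the merge base.

A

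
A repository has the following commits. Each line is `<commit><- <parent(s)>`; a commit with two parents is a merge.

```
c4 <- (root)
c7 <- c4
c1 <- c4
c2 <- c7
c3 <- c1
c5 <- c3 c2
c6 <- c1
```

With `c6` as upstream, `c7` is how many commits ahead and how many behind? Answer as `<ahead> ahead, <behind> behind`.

1 ahead, 2 behind

Reachable from c7: {c4, c7}.
Reachable from c6: {c1, c4, c6}.
Only in c7's history (ahead): {c7} — 1.
Only in c6's history (behind): {c1, c6} — 2.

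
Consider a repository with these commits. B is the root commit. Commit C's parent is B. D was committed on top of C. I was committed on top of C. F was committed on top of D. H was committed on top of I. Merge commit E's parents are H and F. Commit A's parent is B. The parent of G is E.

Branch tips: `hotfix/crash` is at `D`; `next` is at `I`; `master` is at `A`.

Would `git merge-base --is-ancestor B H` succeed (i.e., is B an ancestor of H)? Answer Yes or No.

Yes

Ancestors of H (commits reachable by following parents): {B, C, H, I}.
B is in that set, so it is an ancestor of H.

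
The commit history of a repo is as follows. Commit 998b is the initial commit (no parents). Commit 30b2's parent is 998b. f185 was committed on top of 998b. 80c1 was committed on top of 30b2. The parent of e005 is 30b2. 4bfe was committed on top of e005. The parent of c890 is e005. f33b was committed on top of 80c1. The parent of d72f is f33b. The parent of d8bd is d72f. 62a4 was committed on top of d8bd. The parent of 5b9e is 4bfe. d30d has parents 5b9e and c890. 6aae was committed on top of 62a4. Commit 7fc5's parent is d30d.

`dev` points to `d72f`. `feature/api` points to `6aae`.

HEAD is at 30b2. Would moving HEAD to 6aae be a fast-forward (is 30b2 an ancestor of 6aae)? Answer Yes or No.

Yes

A fast-forward from 30b2 to 6aae is possible iff 30b2 is an ancestor of 6aae.
Ancestors of 6aae: {30b2, 62a4, 6aae, 80c1, 998b, d72f, d8bd, f33b}.
30b2 is among them, so fast-forward is possible.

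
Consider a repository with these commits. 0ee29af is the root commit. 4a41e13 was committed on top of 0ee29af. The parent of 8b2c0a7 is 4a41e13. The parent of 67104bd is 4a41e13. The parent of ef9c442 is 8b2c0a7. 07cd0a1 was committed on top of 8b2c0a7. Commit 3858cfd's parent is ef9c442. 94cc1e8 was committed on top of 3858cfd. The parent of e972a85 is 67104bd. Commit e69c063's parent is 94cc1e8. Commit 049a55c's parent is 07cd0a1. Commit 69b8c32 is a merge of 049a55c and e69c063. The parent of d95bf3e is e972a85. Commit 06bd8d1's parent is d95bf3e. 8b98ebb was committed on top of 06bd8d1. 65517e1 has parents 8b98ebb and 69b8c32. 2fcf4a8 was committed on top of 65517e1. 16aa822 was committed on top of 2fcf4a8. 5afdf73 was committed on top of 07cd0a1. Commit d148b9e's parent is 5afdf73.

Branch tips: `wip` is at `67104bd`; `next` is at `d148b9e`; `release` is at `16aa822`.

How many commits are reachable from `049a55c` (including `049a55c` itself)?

Walking parent pointers from 049a55c: reachable set = {049a55c, 07cd0a1, 0ee29af, 4a41e13, 8b2c0a7}.
That is 5 commits.

5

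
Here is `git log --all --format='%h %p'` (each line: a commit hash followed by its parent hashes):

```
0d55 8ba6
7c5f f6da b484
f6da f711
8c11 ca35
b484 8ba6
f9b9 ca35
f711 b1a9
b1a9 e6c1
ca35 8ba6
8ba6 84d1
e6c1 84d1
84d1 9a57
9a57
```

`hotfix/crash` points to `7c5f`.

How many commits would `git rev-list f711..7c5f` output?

4

Reachable from 7c5f: {7c5f, 84d1, 8ba6, 9a57, b1a9, b484, e6c1, f6da, f711}.
Reachable from f711: {84d1, 9a57, b1a9, e6c1, f711}.
In 7c5f's history but not f711's: {7c5f, 8ba6, b484, f6da} — 4 commits.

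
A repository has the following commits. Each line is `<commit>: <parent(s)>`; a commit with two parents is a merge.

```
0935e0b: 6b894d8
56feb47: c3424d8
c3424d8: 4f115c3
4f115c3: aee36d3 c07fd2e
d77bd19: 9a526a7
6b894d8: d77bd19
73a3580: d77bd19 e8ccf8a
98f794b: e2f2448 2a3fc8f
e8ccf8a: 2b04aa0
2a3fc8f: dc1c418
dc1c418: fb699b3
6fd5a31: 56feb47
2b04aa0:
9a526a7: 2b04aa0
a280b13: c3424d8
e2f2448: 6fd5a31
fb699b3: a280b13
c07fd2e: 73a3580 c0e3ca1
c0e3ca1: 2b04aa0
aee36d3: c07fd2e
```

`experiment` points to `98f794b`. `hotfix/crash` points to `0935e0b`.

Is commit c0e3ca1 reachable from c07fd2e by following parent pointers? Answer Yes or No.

Ancestors of c07fd2e (commits reachable by following parents): {2b04aa0, 73a3580, 9a526a7, c07fd2e, c0e3ca1, d77bd19, e8ccf8a}.
c0e3ca1 is in that set, so it is an ancestor of c07fd2e.

Yes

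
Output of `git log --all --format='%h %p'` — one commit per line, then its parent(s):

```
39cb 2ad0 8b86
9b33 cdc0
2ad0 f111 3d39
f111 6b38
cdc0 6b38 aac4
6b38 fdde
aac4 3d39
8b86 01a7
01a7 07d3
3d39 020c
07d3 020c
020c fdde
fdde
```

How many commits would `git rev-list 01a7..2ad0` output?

4

Reachable from 2ad0: {020c, 2ad0, 3d39, 6b38, f111, fdde}.
Reachable from 01a7: {01a7, 020c, 07d3, fdde}.
In 2ad0's history but not 01a7's: {2ad0, 3d39, 6b38, f111} — 4 commits.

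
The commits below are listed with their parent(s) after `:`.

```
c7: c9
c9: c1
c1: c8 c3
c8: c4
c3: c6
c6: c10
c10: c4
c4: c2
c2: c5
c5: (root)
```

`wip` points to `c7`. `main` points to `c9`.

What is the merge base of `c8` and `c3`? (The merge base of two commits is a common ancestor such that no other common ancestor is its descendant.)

Ancestors of c8: {c2, c4, c5, c8}.
Ancestors of c3: {c10, c2, c3, c4, c5, c6}.
Common ancestors: {c2, c4, c5}.
Among these, c4 is not an ancestor of any other common ancestor — it is the merge base.

c4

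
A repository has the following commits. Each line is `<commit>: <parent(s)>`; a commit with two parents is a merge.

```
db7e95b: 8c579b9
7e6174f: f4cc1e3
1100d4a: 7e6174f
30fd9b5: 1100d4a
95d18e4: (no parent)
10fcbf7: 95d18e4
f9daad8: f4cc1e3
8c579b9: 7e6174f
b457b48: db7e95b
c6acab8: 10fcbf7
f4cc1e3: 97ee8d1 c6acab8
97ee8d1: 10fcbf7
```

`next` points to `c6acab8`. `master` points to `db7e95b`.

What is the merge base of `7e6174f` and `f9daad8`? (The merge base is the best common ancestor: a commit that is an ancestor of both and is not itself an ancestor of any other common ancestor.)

Ancestors of 7e6174f: {10fcbf7, 7e6174f, 95d18e4, 97ee8d1, c6acab8, f4cc1e3}.
Ancestors of f9daad8: {10fcbf7, 95d18e4, 97ee8d1, c6acab8, f4cc1e3, f9daad8}.
Common ancestors: {10fcbf7, 95d18e4, 97ee8d1, c6acab8, f4cc1e3}.
Among these, f4cc1e3 is not an ancestor of any other common ancestor — it is the merge base.

f4cc1e3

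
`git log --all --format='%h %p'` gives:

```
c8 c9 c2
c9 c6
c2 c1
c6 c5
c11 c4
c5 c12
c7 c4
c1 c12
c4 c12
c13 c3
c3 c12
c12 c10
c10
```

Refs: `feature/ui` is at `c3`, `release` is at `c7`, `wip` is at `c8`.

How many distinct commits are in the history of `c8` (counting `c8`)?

8

Walking parent pointers from c8: reachable set = {c1, c10, c12, c2, c5, c6, c8, c9}.
That is 8 commits.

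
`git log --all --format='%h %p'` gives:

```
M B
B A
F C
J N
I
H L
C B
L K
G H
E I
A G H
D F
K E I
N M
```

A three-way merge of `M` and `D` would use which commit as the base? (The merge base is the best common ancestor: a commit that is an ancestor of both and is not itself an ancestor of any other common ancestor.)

Ancestors of M: {A, B, E, G, H, I, K, L, M}.
Ancestors of D: {A, B, C, D, E, F, G, H, I, K, L}.
Common ancestors: {A, B, E, G, H, I, K, L}.
Among these, B is not an ancestor of any other common ancestor — it is the merge base.

B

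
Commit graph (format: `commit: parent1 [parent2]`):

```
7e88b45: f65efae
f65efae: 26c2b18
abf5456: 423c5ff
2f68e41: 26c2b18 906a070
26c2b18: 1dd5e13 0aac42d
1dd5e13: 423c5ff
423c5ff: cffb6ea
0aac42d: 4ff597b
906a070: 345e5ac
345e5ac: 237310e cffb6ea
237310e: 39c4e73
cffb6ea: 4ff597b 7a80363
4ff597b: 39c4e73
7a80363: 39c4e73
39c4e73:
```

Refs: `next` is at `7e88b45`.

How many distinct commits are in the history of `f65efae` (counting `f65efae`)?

9

Walking parent pointers from f65efae: reachable set = {0aac42d, 1dd5e13, 26c2b18, 39c4e73, 423c5ff, 4ff597b, 7a80363, cffb6ea, f65efae}.
That is 9 commits.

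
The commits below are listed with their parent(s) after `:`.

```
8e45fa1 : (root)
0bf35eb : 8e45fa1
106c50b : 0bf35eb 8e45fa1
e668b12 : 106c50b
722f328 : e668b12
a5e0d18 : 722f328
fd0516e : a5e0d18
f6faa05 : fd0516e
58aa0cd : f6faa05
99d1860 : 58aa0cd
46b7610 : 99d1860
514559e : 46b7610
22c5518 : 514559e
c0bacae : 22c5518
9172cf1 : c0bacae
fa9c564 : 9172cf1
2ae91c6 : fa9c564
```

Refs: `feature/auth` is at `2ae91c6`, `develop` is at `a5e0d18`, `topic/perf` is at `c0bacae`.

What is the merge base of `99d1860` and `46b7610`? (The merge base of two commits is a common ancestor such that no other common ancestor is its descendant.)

Ancestors of 99d1860: {0bf35eb, 106c50b, 58aa0cd, 722f328, 8e45fa1, 99d1860, a5e0d18, e668b12, f6faa05, fd0516e}.
Ancestors of 46b7610: {0bf35eb, 106c50b, 46b7610, 58aa0cd, 722f328, 8e45fa1, 99d1860, a5e0d18, e668b12, f6faa05, fd0516e}.
Common ancestors: {0bf35eb, 106c50b, 58aa0cd, 722f328, 8e45fa1, 99d1860, a5e0d18, e668b12, f6faa05, fd0516e}.
Among these, 99d1860 is not an ancestor of any other common ancestor — it is the merge base.

99d1860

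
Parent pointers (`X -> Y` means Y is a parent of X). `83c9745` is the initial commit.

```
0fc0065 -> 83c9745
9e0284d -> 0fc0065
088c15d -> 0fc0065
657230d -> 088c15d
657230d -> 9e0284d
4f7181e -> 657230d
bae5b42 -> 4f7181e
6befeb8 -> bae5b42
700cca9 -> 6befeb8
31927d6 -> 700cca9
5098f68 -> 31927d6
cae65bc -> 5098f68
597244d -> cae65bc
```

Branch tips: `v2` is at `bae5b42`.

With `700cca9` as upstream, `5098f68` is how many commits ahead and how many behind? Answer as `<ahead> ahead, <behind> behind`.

2 ahead, 0 behind

Reachable from 5098f68: {088c15d, 0fc0065, 31927d6, 4f7181e, 5098f68, 657230d, 6befeb8, 700cca9, 83c9745, 9e0284d, bae5b42}.
Reachable from 700cca9: {088c15d, 0fc0065, 4f7181e, 657230d, 6befeb8, 700cca9, 83c9745, 9e0284d, bae5b42}.
Only in 5098f68's history (ahead): {31927d6, 5098f68} — 2.
Only in 700cca9's history (behind): {} — 0.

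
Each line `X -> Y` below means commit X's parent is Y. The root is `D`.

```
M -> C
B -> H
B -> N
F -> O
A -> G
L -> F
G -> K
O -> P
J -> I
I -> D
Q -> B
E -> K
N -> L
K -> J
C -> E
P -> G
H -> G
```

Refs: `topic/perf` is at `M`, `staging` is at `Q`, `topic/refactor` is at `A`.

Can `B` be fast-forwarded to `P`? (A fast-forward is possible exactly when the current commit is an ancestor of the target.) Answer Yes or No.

A fast-forward from B to P is possible iff B is an ancestor of P.
Ancestors of P: {D, G, I, J, K, P}.
B is not among them, so fast-forward is not possible.

No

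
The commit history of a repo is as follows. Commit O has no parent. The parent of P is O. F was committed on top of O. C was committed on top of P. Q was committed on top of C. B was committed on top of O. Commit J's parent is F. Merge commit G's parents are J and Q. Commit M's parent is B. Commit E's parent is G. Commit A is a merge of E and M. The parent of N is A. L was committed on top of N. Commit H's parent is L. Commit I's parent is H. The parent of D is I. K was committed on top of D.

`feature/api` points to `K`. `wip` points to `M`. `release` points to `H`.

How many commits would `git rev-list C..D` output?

Reachable from D: {A, B, C, D, E, F, G, H, I, J, L, M, N, O, P, Q}.
Reachable from C: {C, O, P}.
In D's history but not C's: {A, B, D, E, F, G, H, I, J, L, M, N, Q} — 13 commits.

13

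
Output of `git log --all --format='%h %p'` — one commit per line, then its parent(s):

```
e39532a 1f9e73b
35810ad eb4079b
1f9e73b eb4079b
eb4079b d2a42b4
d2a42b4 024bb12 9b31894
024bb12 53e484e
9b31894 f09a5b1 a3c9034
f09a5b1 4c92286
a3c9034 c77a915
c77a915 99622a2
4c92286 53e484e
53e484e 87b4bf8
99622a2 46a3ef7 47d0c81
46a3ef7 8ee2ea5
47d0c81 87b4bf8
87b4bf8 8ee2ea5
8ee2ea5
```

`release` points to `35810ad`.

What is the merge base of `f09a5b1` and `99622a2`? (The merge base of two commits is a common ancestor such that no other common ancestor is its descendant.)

Ancestors of f09a5b1: {4c92286, 53e484e, 87b4bf8, 8ee2ea5, f09a5b1}.
Ancestors of 99622a2: {46a3ef7, 47d0c81, 87b4bf8, 8ee2ea5, 99622a2}.
Common ancestors: {87b4bf8, 8ee2ea5}.
Among these, 87b4bf8 is not an ancestor of any other common ancestor — it is the merge base.

87b4bf8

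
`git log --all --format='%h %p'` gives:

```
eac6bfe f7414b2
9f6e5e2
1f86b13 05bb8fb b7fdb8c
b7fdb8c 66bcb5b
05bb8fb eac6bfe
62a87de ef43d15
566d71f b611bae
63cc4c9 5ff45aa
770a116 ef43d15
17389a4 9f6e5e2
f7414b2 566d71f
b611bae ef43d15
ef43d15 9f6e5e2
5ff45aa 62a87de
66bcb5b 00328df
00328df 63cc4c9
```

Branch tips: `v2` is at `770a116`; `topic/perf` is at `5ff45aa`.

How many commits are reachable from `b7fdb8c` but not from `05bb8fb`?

Reachable from b7fdb8c: {00328df, 5ff45aa, 62a87de, 63cc4c9, 66bcb5b, 9f6e5e2, b7fdb8c, ef43d15}.
Reachable from 05bb8fb: {05bb8fb, 566d71f, 9f6e5e2, b611bae, eac6bfe, ef43d15, f7414b2}.
In b7fdb8c's history but not 05bb8fb's: {00328df, 5ff45aa, 62a87de, 63cc4c9, 66bcb5b, b7fdb8c} — 6 commits.

6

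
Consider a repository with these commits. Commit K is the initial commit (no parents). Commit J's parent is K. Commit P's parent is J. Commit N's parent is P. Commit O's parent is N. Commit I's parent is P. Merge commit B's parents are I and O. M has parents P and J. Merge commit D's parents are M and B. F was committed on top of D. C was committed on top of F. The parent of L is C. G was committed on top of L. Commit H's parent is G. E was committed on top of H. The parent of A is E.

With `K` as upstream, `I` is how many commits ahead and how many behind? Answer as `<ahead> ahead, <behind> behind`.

Reachable from I: {I, J, K, P}.
Reachable from K: {K}.
Only in I's history (ahead): {I, J, P} — 3.
Only in K's history (behind): {} — 0.

3 ahead, 0 behind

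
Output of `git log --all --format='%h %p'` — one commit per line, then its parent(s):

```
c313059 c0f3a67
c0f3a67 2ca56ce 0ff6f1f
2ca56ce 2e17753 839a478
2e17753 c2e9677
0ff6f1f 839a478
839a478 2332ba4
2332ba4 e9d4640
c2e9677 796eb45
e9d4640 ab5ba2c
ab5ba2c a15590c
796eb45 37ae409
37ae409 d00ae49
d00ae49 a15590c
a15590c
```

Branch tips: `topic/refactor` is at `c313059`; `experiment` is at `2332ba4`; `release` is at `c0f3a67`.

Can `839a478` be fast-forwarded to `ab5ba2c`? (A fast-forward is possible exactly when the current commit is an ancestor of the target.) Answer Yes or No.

No

A fast-forward from 839a478 to ab5ba2c is possible iff 839a478 is an ancestor of ab5ba2c.
Ancestors of ab5ba2c: {a15590c, ab5ba2c}.
839a478 is not among them, so fast-forward is not possible.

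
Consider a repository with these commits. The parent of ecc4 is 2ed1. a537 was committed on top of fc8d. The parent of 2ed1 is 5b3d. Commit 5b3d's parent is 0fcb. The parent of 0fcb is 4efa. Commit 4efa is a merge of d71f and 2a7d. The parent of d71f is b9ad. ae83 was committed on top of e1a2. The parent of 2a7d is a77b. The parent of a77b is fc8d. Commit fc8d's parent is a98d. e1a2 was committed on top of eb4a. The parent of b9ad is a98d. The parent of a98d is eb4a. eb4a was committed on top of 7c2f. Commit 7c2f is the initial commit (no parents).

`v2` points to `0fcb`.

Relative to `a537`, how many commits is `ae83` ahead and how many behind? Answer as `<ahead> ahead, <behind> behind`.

Reachable from ae83: {7c2f, ae83, e1a2, eb4a}.
Reachable from a537: {7c2f, a537, a98d, eb4a, fc8d}.
Only in ae83's history (ahead): {ae83, e1a2} — 2.
Only in a537's history (behind): {a537, a98d, fc8d} — 3.

2 ahead, 3 behind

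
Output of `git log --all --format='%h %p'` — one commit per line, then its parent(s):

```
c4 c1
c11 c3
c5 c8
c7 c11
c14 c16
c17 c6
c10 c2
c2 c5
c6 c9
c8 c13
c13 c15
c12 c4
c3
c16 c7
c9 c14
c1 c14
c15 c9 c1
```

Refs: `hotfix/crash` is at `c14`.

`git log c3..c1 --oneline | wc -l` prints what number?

Reachable from c1: {c1, c11, c14, c16, c3, c7}.
Reachable from c3: {c3}.
In c1's history but not c3's: {c1, c11, c14, c16, c7} — 5 commits.

5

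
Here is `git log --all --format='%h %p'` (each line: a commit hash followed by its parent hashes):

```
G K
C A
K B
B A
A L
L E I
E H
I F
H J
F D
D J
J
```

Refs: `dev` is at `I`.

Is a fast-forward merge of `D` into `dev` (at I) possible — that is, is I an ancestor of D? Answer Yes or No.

A fast-forward from I to D is possible iff I is an ancestor of D.
Ancestors of D: {D, J}.
I is not among them, so fast-forward is not possible.

No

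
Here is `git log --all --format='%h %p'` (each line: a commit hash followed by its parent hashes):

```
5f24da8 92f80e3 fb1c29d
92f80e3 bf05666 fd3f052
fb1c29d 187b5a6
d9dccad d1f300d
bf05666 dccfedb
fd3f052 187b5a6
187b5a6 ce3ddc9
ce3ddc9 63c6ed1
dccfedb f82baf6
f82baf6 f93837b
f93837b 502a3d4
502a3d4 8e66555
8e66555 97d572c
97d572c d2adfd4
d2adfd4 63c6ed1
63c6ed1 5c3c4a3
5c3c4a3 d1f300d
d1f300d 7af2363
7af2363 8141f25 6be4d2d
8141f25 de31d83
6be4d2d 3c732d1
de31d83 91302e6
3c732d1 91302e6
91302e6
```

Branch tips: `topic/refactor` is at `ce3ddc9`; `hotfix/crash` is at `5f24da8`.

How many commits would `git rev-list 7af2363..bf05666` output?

Reachable from bf05666: {3c732d1, 502a3d4, 5c3c4a3, 63c6ed1, 6be4d2d, 7af2363, 8141f25, 8e66555, 91302e6, 97d572c, bf05666, d1f300d, d2adfd4, dccfedb, de31d83, f82baf6, f93837b}.
Reachable from 7af2363: {3c732d1, 6be4d2d, 7af2363, 8141f25, 91302e6, de31d83}.
In bf05666's history but not 7af2363's: {502a3d4, 5c3c4a3, 63c6ed1, 8e66555, 97d572c, bf05666, d1f300d, d2adfd4, dccfedb, f82baf6, f93837b} — 11 commits.

11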